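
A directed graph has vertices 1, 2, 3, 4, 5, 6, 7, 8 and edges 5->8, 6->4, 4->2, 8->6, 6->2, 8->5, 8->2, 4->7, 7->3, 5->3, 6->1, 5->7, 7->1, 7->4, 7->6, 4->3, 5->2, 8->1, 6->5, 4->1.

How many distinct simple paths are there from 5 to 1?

8

5→7→1
5→7→4→1
5→7→6→1
5→7→6→4→1
5→8→1
5→8→6→1
5→8→6→4→1
5→8→6→4→7→1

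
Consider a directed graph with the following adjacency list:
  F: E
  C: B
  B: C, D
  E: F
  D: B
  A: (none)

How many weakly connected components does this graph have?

From A: component {A}.
From B: component {B, C, D}.
From E: component {E, F}.
That's 3 components.

3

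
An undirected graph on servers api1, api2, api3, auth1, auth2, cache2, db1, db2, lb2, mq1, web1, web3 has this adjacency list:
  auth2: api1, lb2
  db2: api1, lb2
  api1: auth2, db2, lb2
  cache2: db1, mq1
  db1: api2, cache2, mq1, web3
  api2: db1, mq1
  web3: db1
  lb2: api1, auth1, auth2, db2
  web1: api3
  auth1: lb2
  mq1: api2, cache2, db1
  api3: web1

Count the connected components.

3

From api1: component {api1, auth1, auth2, db2, lb2}.
From api2: component {api2, cache2, db1, mq1, web3}.
From api3: component {api3, web1}.
That's 3 components.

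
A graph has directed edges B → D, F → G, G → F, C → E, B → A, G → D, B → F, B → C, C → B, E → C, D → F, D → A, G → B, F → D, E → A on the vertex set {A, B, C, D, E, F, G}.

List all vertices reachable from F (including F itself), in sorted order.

A, B, C, D, E, F, G

Start at F.
Its neighbours: D, G.
Then their neighbours: A, B.
Then next layer: C.
Then next layer: E.
Every vertex is now reached.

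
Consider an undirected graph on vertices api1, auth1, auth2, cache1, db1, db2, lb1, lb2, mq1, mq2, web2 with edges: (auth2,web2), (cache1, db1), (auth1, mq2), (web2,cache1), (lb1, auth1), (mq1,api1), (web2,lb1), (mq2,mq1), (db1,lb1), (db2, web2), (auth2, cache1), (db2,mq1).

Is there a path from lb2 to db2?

lb2 has no edges, so nothing is reachable from it.

No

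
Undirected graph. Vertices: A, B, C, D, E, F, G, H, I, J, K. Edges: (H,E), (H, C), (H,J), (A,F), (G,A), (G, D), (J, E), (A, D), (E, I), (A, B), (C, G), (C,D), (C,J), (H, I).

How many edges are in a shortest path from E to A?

Distance 0: E.
Distance 1: H, I, J.
Distance 2: C.
Distance 3: D, G.
Distance 4: A — contains A.

4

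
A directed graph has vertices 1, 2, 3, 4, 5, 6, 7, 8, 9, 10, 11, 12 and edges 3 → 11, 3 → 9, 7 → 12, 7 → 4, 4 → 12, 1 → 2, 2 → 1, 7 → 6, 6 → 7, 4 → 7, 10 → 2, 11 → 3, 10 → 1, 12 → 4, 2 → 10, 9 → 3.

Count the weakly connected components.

5

From 1: component {1, 2, 10}.
From 3: component {3, 9, 11}.
From 4: component {4, 6, 7, 12}.
From 5: component {5}.
From 8: component {8}.
That's 5 components.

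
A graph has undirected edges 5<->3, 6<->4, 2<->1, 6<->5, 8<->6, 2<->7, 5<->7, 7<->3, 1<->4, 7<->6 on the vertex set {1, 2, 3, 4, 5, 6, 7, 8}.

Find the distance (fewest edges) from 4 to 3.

Distance 0: 4.
Distance 1: 1, 6.
Distance 2: 2, 5, 7, 8.
Distance 3: 3 — contains 3.

3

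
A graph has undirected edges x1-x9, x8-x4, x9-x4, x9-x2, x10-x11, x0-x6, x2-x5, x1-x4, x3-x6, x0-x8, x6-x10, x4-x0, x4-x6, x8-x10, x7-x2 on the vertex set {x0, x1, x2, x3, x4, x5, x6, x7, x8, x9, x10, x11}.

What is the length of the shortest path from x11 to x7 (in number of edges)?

6

Distance 0: x11.
Distance 1: x10.
Distance 2: x6, x8.
Distance 3: x0, x3, x4.
Distance 4: x1, x9.
Distance 5: x2.
Distance 6: x5, x7 — contains x7.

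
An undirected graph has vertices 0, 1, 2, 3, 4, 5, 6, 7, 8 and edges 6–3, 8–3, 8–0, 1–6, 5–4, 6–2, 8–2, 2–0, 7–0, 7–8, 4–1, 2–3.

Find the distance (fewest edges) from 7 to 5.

6

Distance 0: 7.
Distance 1: 0, 8.
Distance 2: 2, 3.
Distance 3: 6.
Distance 4: 1.
Distance 5: 4.
Distance 6: 5 — contains 5.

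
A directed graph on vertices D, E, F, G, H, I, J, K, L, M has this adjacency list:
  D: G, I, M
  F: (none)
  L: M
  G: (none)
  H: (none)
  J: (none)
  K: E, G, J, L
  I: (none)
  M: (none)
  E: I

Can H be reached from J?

J has no outgoing edges, so nothing is reachable from it.

No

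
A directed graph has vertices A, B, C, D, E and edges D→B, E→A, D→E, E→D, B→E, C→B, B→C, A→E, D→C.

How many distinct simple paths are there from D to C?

2

D→B→C
D→C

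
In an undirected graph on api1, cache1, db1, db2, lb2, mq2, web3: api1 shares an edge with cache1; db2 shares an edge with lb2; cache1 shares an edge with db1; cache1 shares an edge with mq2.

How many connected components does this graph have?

3

From api1: component {api1, cache1, db1, mq2}.
From db2: component {db2, lb2}.
From web3: component {web3}.
That's 3 components.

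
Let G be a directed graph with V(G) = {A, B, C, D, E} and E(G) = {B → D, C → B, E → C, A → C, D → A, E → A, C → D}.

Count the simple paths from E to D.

E→A→C→B→D
E→A→C→D
E→C→B→D
E→C→D

4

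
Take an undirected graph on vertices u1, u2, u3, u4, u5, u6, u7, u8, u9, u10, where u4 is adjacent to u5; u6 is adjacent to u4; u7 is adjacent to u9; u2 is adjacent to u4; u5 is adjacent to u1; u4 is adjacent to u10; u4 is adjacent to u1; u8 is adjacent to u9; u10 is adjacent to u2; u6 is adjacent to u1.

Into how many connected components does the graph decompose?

From u1: component {u1, u2, u4, u5, u6, u10}.
From u3: component {u3}.
From u7: component {u7, u8, u9}.
That's 3 components.

3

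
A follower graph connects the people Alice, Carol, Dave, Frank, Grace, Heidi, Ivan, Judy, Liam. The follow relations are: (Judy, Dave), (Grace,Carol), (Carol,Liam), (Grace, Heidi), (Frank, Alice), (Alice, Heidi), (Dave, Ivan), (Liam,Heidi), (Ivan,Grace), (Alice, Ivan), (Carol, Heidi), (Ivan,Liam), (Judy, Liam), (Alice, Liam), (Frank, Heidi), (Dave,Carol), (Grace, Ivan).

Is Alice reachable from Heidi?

No

Heidi has no outgoing edges, so nothing is reachable from it.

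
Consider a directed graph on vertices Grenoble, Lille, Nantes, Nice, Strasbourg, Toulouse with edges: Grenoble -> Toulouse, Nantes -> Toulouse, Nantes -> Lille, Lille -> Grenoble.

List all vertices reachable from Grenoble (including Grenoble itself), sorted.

Start at Grenoble.
Its neighbours: Toulouse.
Nothing further is reachable.

Grenoble, Toulouse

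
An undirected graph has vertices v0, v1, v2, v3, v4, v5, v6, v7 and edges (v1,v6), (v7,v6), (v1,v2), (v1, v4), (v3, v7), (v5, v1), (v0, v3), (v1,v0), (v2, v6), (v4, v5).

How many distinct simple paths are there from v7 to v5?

6

v7–v3–v0–v1–v4–v5
v7–v3–v0–v1–v5
v7–v6–v1–v4–v5
v7–v6–v1–v5
v7–v6–v2–v1–v4–v5
v7–v6–v2–v1–v5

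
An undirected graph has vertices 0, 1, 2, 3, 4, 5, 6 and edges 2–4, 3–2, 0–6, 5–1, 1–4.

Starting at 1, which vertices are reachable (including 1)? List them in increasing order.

Start at 1.
Its neighbours: 4, 5.
Then their neighbours: 2.
Then next layer: 3.
Nothing further is reachable.

1, 2, 3, 4, 5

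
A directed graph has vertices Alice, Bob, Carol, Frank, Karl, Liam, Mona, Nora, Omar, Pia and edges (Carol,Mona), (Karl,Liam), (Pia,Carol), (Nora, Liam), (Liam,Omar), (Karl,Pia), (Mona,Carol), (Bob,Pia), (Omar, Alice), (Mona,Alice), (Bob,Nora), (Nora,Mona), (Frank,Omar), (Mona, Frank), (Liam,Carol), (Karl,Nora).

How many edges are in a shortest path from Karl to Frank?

3

Distance 0: Karl.
Distance 1: Liam, Nora, Pia.
Distance 2: Carol, Mona, Omar.
Distance 3: Alice, Frank — contains Frank.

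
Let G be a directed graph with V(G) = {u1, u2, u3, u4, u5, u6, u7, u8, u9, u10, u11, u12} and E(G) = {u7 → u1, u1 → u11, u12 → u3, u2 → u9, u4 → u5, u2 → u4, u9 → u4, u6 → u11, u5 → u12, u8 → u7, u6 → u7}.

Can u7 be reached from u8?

Yes

Explore from u8.
Distance 1: reach u7.
Found u7.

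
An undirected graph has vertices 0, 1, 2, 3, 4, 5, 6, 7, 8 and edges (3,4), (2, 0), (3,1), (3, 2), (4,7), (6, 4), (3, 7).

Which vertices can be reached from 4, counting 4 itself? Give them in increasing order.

Start at 4.
Its neighbours: 3, 6, 7.
Then their neighbours: 1, 2.
Then next layer: 0.
Nothing further is reachable.

0, 1, 2, 3, 4, 6, 7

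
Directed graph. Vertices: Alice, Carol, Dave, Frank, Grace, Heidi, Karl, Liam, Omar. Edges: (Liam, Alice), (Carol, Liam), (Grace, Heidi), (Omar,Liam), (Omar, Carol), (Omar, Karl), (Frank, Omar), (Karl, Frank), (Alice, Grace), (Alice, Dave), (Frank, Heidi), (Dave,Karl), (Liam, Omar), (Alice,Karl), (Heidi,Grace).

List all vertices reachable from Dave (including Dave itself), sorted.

Start at Dave.
Its neighbours: Karl.
Then their neighbours: Frank.
Then next layer: Heidi, Omar.
Then next layer: Carol, Grace, Liam.
Then next layer: Alice.
Every vertex is now reached.

Alice, Carol, Dave, Frank, Grace, Heidi, Karl, Liam, Omar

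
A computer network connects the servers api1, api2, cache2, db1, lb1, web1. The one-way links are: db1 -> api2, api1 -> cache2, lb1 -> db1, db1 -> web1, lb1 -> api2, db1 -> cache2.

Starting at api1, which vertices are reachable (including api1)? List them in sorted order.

Start at api1.
Its neighbours: cache2.
Nothing further is reachable.

api1, cache2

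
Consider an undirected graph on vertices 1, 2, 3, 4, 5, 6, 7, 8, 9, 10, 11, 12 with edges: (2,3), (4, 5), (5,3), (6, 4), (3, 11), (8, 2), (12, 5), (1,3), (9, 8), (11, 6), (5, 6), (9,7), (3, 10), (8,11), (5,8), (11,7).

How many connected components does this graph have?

From 1: component {1, 2, 3, 4, 5, 6, 7, 8, 9, 10, 11, 12}.
That's 1 component.

1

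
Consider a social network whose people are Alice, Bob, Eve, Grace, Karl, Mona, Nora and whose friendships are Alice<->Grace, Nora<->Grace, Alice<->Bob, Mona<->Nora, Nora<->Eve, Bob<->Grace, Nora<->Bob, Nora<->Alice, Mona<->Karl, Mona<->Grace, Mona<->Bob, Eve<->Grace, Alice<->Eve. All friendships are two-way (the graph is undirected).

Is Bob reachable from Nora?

Explore from Nora.
Distance 1: reach Alice, Bob, Eve, Grace, Mona.
Found Bob.

Yes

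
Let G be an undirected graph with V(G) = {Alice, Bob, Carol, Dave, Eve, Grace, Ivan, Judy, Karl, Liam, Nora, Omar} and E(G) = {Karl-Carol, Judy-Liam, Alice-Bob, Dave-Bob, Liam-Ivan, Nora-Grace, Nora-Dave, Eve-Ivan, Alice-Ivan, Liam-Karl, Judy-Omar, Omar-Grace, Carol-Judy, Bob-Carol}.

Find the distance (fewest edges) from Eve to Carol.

Distance 0: Eve.
Distance 1: Ivan.
Distance 2: Alice, Liam.
Distance 3: Bob, Judy, Karl.
Distance 4: Carol, Dave, Omar — contains Carol.

4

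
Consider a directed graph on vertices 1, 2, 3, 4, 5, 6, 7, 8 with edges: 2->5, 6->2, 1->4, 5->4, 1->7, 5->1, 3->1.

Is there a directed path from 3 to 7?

Yes

Explore from 3.
Distance 1: reach 1.
Distance 2: reach 4, 7.
Found 7.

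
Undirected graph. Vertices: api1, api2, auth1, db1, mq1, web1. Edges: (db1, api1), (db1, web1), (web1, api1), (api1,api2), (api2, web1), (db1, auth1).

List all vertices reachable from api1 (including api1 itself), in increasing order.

api1, api2, auth1, db1, web1

Start at api1.
Its neighbours: api2, db1, web1.
Then their neighbours: auth1.
Nothing further is reachable.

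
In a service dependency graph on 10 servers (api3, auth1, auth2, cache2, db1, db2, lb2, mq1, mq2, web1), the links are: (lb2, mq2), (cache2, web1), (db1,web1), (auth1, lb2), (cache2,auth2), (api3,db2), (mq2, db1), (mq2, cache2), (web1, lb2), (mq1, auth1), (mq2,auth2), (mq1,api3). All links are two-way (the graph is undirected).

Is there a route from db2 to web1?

Explore from db2.
Distance 1: reach api3.
Distance 2: reach mq1.
Distance 3: reach auth1.
Distance 4: reach lb2.
Distance 5: reach mq2, web1.
Found web1.

Yes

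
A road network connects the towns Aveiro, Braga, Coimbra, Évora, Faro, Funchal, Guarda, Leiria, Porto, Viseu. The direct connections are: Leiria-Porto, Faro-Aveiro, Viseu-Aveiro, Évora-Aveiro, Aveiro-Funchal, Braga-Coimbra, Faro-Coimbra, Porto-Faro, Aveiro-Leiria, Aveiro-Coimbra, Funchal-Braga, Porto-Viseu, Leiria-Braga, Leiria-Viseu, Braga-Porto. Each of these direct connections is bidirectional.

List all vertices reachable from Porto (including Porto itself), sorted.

Start at Porto.
Its neighbours: Braga, Faro, Leiria, Viseu.
Then their neighbours: Aveiro, Coimbra, Funchal.
Then next layer: Évora.
Nothing further is reachable.

Aveiro, Braga, Coimbra, Évora, Faro, Funchal, Leiria, Porto, Viseu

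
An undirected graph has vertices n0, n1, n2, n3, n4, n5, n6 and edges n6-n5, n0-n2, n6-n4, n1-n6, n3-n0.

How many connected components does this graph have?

From n0: component {n0, n2, n3}.
From n1: component {n1, n4, n5, n6}.
That's 2 components.

2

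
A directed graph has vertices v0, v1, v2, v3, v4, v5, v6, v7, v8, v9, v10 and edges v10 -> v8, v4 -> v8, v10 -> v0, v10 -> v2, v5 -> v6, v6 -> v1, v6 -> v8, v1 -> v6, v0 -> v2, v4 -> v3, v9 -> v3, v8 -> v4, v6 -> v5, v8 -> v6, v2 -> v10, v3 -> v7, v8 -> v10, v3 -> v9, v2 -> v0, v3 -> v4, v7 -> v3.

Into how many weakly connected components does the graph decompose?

From v0: component {v0, v1, v2, v3, v4, v5, v6, v7, v8, v9, v10}.
That's 1 component.

1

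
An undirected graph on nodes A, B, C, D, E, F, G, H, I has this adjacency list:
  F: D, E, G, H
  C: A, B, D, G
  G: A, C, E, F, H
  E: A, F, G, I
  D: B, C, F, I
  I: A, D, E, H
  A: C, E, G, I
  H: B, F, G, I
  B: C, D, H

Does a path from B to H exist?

Yes

Explore from B.
Distance 1: reach C, D, H.
Found H.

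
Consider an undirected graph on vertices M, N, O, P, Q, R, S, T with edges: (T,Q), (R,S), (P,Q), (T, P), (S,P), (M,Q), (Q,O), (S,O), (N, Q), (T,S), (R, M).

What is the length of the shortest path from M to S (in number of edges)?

Distance 0: M.
Distance 1: Q, R.
Distance 2: N, O, P, S, T — contains S.

2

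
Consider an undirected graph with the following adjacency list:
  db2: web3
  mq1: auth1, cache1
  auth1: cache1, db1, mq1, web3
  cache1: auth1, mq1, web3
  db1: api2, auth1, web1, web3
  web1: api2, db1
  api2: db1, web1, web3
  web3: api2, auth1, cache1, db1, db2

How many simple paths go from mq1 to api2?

mq1–auth1–cache1–web3–api2
mq1–auth1–cache1–web3–db1–api2
mq1–auth1–cache1–web3–db1–web1–api2
mq1–auth1–db1–api2
mq1–auth1–db1–web1–api2
mq1–auth1–db1–web3–api2
mq1–auth1–web3–api2
mq1–auth1–web3–db1–api2
... and 12 more.

20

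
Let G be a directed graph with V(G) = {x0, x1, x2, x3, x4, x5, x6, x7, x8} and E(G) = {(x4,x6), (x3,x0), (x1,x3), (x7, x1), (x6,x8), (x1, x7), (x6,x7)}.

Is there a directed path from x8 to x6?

x8 has no outgoing edges, so nothing is reachable from it.

No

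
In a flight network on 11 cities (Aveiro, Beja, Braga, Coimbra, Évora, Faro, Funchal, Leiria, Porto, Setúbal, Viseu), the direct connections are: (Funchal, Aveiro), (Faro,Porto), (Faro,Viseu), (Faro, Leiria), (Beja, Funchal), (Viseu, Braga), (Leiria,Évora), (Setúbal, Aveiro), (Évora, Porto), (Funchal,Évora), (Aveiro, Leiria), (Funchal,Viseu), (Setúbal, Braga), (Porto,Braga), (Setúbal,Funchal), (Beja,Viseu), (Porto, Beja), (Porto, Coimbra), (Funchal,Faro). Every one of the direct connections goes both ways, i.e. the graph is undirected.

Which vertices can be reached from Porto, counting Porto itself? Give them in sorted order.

Aveiro, Beja, Braga, Coimbra, Évora, Faro, Funchal, Leiria, Porto, Setúbal, Viseu

Start at Porto.
Its neighbours: Beja, Braga, Coimbra, Évora, Faro.
Then their neighbours: Funchal, Leiria, Setúbal, Viseu.
Then next layer: Aveiro.
Every vertex is now reached.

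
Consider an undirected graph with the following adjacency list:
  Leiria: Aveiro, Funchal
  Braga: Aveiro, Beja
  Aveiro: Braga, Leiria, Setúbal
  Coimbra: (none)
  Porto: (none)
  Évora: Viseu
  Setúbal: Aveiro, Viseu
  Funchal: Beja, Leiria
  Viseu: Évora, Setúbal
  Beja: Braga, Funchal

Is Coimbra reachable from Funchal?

No

Explore from Funchal.
Distance 1: reach Beja, Leiria.
Distance 2: reach Aveiro, Braga.
Distance 3: reach Setúbal.
Distance 4: reach Viseu.
Distance 5: reach Évora.
The search is exhausted without reaching Coimbra; it lies in a different component.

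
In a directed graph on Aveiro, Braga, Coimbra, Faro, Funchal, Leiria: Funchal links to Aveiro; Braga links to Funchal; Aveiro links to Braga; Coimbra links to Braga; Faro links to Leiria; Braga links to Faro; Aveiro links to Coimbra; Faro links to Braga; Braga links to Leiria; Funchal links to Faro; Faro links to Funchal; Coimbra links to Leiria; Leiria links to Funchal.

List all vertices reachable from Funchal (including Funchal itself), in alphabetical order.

Start at Funchal.
Its neighbours: Aveiro, Faro.
Then their neighbours: Braga, Coimbra, Leiria.
Every vertex is now reached.

Aveiro, Braga, Coimbra, Faro, Funchal, Leiria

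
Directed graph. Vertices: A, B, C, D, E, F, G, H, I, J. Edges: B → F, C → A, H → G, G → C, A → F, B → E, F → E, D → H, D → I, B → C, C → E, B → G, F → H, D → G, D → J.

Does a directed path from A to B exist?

Explore from A.
Distance 1: reach F.
Distance 2: reach E, H.
Distance 3: reach G.
Distance 4: reach C.
The search from A is exhausted; no directed path reaches B.

No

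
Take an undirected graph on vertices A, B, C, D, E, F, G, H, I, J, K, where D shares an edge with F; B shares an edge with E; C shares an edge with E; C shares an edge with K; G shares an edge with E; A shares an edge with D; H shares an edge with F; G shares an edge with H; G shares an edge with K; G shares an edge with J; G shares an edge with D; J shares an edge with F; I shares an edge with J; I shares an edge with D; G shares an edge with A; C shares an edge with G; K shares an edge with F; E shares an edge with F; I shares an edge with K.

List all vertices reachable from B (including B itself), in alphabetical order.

Start at B.
Its neighbours: E.
Then their neighbours: C, F, G.
Then next layer: A, D, H, J, K.
Then next layer: I.
Every vertex is now reached.

A, B, C, D, E, F, G, H, I, J, K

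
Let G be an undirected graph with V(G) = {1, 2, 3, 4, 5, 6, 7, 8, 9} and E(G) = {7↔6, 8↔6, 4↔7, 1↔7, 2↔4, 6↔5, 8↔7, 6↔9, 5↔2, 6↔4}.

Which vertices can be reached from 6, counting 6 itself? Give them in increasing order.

1, 2, 4, 5, 6, 7, 8, 9

Start at 6.
Its neighbours: 4, 5, 7, 8, 9.
Then their neighbours: 1, 2.
Nothing further is reachable.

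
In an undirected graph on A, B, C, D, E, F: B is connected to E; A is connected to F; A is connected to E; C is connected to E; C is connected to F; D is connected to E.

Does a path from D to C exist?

Explore from D.
Distance 1: reach E.
Distance 2: reach A, B, C.
Found C.

Yes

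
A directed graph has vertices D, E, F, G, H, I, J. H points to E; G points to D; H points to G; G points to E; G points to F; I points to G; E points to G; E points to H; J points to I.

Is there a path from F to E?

F has no outgoing edges, so nothing is reachable from it.

No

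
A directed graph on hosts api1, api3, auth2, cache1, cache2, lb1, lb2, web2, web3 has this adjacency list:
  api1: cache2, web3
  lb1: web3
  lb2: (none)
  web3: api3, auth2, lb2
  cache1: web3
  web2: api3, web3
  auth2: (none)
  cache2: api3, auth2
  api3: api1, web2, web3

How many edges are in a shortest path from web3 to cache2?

3

Distance 0: web3.
Distance 1: api3, auth2, lb2.
Distance 2: api1, web2.
Distance 3: cache2 — contains cache2.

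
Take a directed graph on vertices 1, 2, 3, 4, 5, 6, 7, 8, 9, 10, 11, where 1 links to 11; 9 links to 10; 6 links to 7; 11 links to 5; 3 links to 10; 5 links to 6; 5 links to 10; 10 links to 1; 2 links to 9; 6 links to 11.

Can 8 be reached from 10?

No

Explore from 10.
Distance 1: reach 1.
Distance 2: reach 11.
Distance 3: reach 5.
Distance 4: reach 6.
Distance 5: reach 7.
The search from 10 is exhausted; no directed path reaches 8.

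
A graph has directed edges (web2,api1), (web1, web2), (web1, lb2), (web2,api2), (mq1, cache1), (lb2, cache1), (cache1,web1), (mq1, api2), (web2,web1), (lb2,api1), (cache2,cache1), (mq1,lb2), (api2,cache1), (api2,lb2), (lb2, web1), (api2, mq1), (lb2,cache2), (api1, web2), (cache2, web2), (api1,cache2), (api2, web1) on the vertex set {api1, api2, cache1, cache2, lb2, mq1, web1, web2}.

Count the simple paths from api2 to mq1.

1

api2→mq1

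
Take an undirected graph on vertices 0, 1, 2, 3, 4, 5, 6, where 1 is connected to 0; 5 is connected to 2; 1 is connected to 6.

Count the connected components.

4

From 0: component {0, 1, 6}.
From 2: component {2, 5}.
From 3: component {3}.
From 4: component {4}.
That's 4 components.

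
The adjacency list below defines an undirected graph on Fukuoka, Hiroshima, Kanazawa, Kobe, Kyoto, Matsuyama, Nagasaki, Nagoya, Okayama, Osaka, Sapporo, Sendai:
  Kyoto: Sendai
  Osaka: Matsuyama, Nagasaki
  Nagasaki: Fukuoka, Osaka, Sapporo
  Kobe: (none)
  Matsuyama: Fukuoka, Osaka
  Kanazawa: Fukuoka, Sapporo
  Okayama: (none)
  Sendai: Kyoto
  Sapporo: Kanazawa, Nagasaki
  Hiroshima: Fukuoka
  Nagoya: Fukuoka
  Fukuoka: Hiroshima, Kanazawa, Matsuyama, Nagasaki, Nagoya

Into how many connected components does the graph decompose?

4

From Fukuoka: component {Fukuoka, Hiroshima, Kanazawa, Matsuyama, Nagasaki, Nagoya, Osaka, Sapporo}.
From Kobe: component {Kobe}.
From Kyoto: component {Kyoto, Sendai}.
From Okayama: component {Okayama}.
That's 4 components.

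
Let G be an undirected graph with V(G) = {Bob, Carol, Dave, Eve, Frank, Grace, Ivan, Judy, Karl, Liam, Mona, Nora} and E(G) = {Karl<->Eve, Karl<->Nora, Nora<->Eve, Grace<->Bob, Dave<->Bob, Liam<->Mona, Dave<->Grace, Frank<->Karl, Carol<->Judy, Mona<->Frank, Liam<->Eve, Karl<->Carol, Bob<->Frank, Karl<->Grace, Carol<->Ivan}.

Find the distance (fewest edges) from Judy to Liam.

Distance 0: Judy.
Distance 1: Carol.
Distance 2: Ivan, Karl.
Distance 3: Eve, Frank, Grace, Nora.
Distance 4: Bob, Dave, Liam, Mona — contains Liam.

4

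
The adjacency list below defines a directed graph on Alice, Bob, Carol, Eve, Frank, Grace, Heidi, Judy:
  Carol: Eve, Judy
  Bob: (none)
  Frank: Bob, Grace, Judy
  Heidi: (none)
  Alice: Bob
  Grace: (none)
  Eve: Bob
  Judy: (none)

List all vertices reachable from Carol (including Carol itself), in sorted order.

Start at Carol.
Its neighbours: Eve, Judy.
Then their neighbours: Bob.
Nothing further is reachable.

Bob, Carol, Eve, Judy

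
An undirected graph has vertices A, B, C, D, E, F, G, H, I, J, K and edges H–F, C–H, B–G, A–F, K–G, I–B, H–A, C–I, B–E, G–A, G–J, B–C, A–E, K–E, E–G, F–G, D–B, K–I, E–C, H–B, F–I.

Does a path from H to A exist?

Yes

Explore from H.
Distance 1: reach A, B, C, F.
Found A.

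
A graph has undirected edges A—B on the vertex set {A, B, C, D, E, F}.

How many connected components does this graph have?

5

From A: component {A, B}.
From C: component {C}.
From D: component {D}.
From E: component {E}.
From F: component {F}.
That's 5 components.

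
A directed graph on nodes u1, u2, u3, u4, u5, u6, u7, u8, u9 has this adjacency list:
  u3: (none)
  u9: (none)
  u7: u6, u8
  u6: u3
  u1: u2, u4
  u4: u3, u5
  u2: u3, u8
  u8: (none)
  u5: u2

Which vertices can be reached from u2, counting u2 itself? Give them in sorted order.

Start at u2.
Its neighbours: u3, u8.
Nothing further is reachable.

u2, u3, u8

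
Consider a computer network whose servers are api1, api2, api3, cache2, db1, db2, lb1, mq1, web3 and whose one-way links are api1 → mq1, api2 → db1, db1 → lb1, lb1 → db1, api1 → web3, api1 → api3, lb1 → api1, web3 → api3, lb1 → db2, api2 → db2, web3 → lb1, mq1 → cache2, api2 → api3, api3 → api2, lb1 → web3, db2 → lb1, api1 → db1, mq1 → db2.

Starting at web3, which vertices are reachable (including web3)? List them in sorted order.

Start at web3.
Its neighbours: api3, lb1.
Then their neighbours: api1, api2, db1, db2.
Then next layer: mq1.
Then next layer: cache2.
Every vertex is now reached.

api1, api2, api3, cache2, db1, db2, lb1, mq1, web3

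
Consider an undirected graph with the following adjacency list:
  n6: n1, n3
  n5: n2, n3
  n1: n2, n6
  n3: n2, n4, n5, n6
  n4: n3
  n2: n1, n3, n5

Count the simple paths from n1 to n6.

3

n1–n2–n3–n6
n1–n2–n5–n3–n6
n1–n6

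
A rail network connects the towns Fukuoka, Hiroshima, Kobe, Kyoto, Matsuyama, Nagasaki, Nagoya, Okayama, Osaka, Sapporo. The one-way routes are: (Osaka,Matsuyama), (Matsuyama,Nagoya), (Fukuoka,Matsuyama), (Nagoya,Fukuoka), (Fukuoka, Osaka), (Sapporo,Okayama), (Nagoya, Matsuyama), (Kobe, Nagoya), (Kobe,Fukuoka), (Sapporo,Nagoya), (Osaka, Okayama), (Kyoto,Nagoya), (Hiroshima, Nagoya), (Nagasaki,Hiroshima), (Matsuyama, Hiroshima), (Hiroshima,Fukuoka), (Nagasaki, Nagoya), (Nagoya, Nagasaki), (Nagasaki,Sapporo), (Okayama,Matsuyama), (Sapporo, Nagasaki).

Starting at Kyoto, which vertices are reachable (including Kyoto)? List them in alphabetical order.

Start at Kyoto.
Its neighbours: Nagoya.
Then their neighbours: Fukuoka, Matsuyama, Nagasaki.
Then next layer: Hiroshima, Osaka, Sapporo.
Then next layer: Okayama.
Nothing further is reachable.

Fukuoka, Hiroshima, Kyoto, Matsuyama, Nagasaki, Nagoya, Okayama, Osaka, Sapporo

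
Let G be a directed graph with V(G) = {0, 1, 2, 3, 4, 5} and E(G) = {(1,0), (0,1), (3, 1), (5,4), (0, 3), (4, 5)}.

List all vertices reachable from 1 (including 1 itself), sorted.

0, 1, 3

Start at 1.
Its neighbours: 0.
Then their neighbours: 3.
Nothing further is reachable.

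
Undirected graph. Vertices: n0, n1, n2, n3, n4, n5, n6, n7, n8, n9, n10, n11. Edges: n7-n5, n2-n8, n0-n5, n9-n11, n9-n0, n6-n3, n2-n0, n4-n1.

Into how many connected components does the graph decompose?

From n0: component {n0, n2, n5, n7, n8, n9, n11}.
From n1: component {n1, n4}.
From n3: component {n3, n6}.
From n10: component {n10}.
That's 4 components.

4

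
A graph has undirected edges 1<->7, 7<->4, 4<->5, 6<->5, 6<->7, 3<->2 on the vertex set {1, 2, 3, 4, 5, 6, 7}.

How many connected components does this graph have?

2

From 1: component {1, 4, 5, 6, 7}.
From 2: component {2, 3}.
That's 2 components.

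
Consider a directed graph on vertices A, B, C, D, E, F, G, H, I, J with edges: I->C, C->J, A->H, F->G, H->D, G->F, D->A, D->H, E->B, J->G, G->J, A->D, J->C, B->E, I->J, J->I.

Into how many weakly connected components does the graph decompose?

From A: component {A, D, H}.
From B: component {B, E}.
From C: component {C, F, G, I, J}.
That's 3 components.

3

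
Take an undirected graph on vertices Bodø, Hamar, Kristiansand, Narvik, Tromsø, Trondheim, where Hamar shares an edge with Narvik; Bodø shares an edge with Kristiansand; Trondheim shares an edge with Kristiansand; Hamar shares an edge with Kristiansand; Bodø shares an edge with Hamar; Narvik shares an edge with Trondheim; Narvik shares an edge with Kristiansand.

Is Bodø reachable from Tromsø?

Tromsø has no edges, so nothing is reachable from it.

No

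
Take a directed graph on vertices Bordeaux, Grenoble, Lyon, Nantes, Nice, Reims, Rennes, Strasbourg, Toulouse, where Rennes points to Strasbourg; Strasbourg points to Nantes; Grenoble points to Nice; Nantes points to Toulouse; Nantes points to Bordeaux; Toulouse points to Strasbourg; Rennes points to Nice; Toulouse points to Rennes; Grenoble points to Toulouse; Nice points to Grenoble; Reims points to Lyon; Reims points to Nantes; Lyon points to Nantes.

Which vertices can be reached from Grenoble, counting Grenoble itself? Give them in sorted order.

Start at Grenoble.
Its neighbours: Nice, Toulouse.
Then their neighbours: Rennes, Strasbourg.
Then next layer: Nantes.
Then next layer: Bordeaux.
Nothing further is reachable.

Bordeaux, Grenoble, Nantes, Nice, Rennes, Strasbourg, Toulouse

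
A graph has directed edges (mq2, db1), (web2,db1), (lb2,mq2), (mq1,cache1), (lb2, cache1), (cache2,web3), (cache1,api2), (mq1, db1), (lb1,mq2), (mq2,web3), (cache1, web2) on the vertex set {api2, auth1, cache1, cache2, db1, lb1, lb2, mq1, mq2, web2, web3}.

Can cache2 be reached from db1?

No

db1 has no outgoing edges, so nothing is reachable from it.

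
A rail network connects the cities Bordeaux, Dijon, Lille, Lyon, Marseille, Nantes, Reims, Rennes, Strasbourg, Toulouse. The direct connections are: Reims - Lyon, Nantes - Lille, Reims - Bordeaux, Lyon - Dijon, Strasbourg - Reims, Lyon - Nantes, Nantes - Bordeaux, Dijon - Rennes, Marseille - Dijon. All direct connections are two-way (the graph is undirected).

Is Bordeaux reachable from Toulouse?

No

Toulouse has no edges, so nothing is reachable from it.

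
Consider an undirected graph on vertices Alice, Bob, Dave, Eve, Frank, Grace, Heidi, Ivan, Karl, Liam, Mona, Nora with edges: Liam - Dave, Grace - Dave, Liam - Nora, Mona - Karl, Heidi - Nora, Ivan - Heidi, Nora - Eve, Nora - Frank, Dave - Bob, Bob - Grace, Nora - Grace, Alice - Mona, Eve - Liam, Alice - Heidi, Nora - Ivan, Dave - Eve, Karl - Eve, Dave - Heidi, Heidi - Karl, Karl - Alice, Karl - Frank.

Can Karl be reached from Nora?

Yes

Explore from Nora.
Distance 1: reach Eve, Frank, Grace, Heidi, Ivan, Liam.
Distance 2: reach Alice, Bob, Dave, Karl.
Found Karl.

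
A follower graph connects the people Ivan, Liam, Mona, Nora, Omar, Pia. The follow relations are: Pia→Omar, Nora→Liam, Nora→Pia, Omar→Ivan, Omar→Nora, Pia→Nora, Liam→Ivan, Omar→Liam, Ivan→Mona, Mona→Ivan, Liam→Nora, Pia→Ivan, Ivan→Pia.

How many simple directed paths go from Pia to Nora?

3

Pia→Nora
Pia→Omar→Liam→Nora
Pia→Omar→Nora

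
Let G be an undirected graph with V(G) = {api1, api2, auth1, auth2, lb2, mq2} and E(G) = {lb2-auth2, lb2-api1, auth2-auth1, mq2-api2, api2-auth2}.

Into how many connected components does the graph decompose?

1

From api1: component {api1, api2, auth1, auth2, lb2, mq2}.
That's 1 component.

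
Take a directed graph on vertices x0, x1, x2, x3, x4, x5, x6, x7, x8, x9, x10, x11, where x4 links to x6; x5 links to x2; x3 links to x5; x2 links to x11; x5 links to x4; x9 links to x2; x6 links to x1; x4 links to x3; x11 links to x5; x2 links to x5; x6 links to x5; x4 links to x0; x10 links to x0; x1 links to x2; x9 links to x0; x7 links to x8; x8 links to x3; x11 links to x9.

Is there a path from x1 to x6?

Yes

Explore from x1.
Distance 1: reach x2.
Distance 2: reach x5, x11.
Distance 3: reach x4, x9.
Distance 4: reach x0, x3, x6.
Found x6.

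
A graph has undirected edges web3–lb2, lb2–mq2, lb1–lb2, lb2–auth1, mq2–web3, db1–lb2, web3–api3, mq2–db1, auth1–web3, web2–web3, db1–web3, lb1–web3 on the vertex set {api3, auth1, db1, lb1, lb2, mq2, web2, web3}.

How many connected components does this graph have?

1

From api3: component {api3, auth1, db1, lb1, lb2, mq2, web2, web3}.
That's 1 component.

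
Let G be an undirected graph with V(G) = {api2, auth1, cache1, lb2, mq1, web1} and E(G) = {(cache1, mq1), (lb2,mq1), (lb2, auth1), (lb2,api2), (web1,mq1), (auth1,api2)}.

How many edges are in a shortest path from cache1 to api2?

3

Distance 0: cache1.
Distance 1: mq1.
Distance 2: lb2, web1.
Distance 3: api2, auth1 — contains api2.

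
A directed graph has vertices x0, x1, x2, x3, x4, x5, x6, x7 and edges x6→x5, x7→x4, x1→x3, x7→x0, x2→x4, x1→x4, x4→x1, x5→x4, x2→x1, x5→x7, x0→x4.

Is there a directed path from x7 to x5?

No

Explore from x7.
Distance 1: reach x0, x4.
Distance 2: reach x1.
Distance 3: reach x3.
The search from x7 is exhausted; no directed path reaches x5.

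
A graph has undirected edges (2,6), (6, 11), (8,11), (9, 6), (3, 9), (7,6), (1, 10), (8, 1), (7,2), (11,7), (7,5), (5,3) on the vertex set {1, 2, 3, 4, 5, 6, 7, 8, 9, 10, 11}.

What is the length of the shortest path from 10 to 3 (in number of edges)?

Distance 0: 10.
Distance 1: 1.
Distance 2: 8.
Distance 3: 11.
Distance 4: 6, 7.
Distance 5: 2, 5, 9.
Distance 6: 3 — contains 3.

6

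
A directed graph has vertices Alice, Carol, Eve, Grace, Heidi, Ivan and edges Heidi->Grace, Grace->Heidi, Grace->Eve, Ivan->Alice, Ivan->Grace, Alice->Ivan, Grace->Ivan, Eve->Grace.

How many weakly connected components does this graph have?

2

From Alice: component {Alice, Eve, Grace, Heidi, Ivan}.
From Carol: component {Carol}.
That's 2 components.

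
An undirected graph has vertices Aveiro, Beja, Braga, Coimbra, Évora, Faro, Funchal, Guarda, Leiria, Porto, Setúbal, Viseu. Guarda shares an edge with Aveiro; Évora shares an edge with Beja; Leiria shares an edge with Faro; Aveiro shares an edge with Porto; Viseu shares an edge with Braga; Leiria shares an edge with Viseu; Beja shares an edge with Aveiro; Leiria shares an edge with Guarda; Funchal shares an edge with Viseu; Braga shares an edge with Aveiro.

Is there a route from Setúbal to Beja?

No

Setúbal has no edges, so nothing is reachable from it.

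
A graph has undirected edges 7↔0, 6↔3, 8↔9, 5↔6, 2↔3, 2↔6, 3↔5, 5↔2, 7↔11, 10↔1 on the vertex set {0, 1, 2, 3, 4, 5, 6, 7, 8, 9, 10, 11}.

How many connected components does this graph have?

From 0: component {0, 7, 11}.
From 1: component {1, 10}.
From 2: component {2, 3, 5, 6}.
From 4: component {4}.
From 8: component {8, 9}.
That's 5 components.

5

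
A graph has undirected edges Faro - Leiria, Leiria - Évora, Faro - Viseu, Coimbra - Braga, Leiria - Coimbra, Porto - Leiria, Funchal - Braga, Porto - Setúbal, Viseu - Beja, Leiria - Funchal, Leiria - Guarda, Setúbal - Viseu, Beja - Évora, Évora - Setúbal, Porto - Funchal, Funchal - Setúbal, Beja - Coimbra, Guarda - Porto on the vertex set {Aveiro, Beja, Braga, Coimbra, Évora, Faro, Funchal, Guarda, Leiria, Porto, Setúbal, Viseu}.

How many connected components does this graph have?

From Aveiro: component {Aveiro}.
From Beja: component {Beja, Braga, Coimbra, Évora, Faro, Funchal, Guarda, Leiria, Porto, Setúbal, Viseu}.
That's 2 components.

2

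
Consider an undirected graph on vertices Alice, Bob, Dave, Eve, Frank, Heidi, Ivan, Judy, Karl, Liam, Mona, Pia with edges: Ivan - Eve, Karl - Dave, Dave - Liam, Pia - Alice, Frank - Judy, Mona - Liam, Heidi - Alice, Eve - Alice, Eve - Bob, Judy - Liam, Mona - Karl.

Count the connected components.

2

From Alice: component {Alice, Bob, Eve, Heidi, Ivan, Pia}.
From Dave: component {Dave, Frank, Judy, Karl, Liam, Mona}.
That's 2 components.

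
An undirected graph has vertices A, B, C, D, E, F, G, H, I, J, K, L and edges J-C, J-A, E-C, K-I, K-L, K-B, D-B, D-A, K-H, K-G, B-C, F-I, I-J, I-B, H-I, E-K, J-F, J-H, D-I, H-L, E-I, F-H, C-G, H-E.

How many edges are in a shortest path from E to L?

2

Distance 0: E.
Distance 1: C, H, I, K.
Distance 2: B, D, F, G, J, L — contains L.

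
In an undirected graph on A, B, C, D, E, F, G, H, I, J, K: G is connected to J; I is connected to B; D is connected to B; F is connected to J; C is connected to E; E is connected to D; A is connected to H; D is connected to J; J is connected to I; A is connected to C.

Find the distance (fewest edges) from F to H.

Distance 0: F.
Distance 1: J.
Distance 2: D, G, I.
Distance 3: B, E.
Distance 4: C.
Distance 5: A.
Distance 6: H — contains H.

6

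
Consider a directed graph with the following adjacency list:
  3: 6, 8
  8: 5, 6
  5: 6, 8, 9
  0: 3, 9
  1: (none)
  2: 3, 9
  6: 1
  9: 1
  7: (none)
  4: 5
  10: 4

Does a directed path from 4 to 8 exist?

Explore from 4.
Distance 1: reach 5.
Distance 2: reach 6, 8, 9.
Found 8.

Yes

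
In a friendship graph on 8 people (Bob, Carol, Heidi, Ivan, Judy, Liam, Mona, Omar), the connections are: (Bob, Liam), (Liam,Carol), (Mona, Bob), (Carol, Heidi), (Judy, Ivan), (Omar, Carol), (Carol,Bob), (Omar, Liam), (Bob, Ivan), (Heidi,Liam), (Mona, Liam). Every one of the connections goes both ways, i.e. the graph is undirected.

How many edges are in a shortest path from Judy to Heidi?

Distance 0: Judy.
Distance 1: Ivan.
Distance 2: Bob.
Distance 3: Carol, Liam, Mona.
Distance 4: Heidi, Omar — contains Heidi.

4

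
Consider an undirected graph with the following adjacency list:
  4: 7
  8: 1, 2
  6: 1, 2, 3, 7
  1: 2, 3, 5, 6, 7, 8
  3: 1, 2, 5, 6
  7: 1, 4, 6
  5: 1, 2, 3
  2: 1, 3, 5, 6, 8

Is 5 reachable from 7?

Yes

Explore from 7.
Distance 1: reach 1, 4, 6.
Distance 2: reach 2, 3, 5, 8.
Found 5.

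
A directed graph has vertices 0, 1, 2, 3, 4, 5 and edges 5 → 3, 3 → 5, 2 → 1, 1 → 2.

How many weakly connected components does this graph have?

4

From 0: component {0}.
From 1: component {1, 2}.
From 3: component {3, 5}.
From 4: component {4}.
That's 4 components.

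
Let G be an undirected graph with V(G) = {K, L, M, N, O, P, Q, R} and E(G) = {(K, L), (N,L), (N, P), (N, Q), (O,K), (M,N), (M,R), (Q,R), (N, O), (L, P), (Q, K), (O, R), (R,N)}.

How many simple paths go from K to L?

K–L
K–O–N–L
K–O–N–P–L
K–O–R–M–N–L
K–O–R–M–N–P–L
K–O–R–N–L
K–O–R–N–P–L
K–O–R–Q–N–L
... and 9 more.

17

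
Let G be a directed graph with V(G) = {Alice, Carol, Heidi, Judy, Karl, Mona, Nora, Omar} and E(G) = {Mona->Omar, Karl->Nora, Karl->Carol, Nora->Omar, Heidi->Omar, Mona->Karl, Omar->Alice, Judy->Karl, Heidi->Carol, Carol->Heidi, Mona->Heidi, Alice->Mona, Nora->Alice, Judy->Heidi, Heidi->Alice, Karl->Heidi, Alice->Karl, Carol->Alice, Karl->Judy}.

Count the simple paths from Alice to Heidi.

Alice→Karl→Carol→Heidi
Alice→Karl→Heidi
Alice→Karl→Judy→Heidi
Alice→Mona→Heidi
Alice→Mona→Karl→Carol→Heidi
Alice→Mona→Karl→Heidi
Alice→Mona→Karl→Judy→Heidi

7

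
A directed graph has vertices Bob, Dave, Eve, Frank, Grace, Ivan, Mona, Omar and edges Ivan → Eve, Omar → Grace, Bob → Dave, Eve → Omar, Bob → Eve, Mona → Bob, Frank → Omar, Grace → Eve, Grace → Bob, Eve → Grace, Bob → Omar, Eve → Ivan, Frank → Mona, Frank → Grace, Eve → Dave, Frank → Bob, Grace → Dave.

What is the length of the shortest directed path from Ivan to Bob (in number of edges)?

3

Distance 0: Ivan.
Distance 1: Eve.
Distance 2: Dave, Grace, Omar.
Distance 3: Bob — contains Bob.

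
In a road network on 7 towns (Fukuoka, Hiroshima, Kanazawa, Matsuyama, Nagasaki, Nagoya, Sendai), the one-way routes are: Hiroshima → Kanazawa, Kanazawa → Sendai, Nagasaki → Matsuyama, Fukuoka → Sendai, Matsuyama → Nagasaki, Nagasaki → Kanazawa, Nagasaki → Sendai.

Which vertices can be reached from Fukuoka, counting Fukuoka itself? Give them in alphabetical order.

Start at Fukuoka.
Its neighbours: Sendai.
Nothing further is reachable.

Fukuoka, Sendai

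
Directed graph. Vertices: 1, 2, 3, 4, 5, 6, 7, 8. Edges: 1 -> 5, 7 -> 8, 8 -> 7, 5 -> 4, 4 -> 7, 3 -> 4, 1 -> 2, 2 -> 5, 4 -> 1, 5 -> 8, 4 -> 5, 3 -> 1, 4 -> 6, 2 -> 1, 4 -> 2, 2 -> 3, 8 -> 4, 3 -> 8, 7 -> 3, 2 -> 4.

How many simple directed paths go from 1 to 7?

13

1→2→3→4→5→8→7
1→2→3→4→7
1→2→3→8→4→7
1→2→3→8→7
1→2→4→5→8→7
1→2→4→7
1→2→5→4→7
1→2→5→8→4→7
1→2→5→8→7
1→5→4→2→3→8→7
1→5→4→7
1→5→8→4→7
1→5→8→7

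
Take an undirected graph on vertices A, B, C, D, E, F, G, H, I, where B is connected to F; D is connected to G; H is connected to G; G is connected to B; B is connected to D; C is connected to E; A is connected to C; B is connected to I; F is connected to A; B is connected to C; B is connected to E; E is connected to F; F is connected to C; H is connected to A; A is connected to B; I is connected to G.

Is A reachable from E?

Explore from E.
Distance 1: reach B, C, F.
Distance 2: reach A, D, G, I.
Found A.

Yes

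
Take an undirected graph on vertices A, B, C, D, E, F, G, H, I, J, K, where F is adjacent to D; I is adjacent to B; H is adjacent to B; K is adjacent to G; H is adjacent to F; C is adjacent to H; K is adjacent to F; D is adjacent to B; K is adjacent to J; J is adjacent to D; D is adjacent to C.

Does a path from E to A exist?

No

E has no edges, so nothing is reachable from it.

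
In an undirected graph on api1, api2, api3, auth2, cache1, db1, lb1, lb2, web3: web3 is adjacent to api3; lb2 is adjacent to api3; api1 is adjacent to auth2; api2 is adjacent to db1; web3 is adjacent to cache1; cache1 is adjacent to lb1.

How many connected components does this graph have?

From api1: component {api1, auth2}.
From api2: component {api2, db1}.
From api3: component {api3, cache1, lb1, lb2, web3}.
That's 3 components.

3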